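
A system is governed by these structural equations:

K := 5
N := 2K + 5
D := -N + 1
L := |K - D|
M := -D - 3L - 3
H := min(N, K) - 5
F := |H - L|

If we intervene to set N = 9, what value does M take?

-34

do(N=9) replaces the equation N := 2K + 5 with the constant N = 9.
D = -N + 1  [with N=9]  = -8
L = |K - D|  [with K=5, D=-8]  = 13
M = -D - 3L - 3  [with D=-8, L=13]  = -34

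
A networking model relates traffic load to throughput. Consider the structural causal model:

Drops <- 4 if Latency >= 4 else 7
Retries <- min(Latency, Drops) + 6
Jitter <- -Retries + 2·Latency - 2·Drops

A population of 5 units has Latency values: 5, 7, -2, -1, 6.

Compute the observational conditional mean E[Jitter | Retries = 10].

-6

E[Jitter|Retries=10] averages over only the 3 units with Retries=10 (Latency = 5, 7, 6): Jitter = -8, -4, -6, mean -6.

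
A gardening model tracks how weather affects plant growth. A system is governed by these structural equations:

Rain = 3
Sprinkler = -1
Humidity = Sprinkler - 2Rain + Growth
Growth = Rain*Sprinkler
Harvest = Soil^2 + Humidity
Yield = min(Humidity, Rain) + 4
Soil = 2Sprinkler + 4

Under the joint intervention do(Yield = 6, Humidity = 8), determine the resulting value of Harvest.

12

Setting Yield = 6, Humidity = 8 by intervention discards those variables' equations.
Soil = 2Sprinkler + 4  [with Sprinkler=-1]  = 2
Harvest = Soil^2 + Humidity  [with Soil=2, Humidity=8]  = 12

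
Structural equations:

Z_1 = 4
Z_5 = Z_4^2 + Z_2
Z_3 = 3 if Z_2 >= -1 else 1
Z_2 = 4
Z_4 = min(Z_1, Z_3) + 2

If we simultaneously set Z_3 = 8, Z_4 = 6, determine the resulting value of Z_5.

Setting Z_3 = 8, Z_4 = 6 by intervention discards those variables' equations.
Z_5 = Z_4^2 + Z_2  [with Z_4=6, Z_2=4]  = 40

40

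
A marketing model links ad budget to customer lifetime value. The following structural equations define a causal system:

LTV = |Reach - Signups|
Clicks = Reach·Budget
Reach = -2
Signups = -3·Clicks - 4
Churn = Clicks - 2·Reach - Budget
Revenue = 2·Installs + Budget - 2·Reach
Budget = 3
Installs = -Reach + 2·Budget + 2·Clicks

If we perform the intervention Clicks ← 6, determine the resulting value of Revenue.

47

The intervention breaks the incoming arrows to Clicks: Clicks = Reach·Budget no longer applies, and Clicks = 6.
Installs = -Reach + 2·Budget + 2·Clicks  [with Reach=-2, Budget=3, Clicks=6]  = 20
Revenue = 2·Installs + Budget - 2·Reach  [with Installs=20, Budget=3, Reach=-2]  = 47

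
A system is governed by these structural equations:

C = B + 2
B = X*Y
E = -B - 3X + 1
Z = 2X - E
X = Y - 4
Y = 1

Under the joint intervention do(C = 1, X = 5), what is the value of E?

Under do(C = 1, X = 5), each intervened variable's structural equation is replaced by its fixed value.
B = X*Y  [with X=5, Y=1]  = 5
E = -B - 3X + 1  [with B=5, X=5]  = -19

-19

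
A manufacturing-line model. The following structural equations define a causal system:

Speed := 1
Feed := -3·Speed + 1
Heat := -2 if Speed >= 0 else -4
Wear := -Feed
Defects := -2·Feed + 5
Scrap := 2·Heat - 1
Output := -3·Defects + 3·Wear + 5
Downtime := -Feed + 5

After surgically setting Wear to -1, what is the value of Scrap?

Under do(Wear=-1), the mechanism Wear := -Feed is discarded; Wear is fixed at -1.
Since Scrap is not a descendant of the intervened variable, it is unaffected.
Heat = -2 if Speed >= 0 else -4  [with Speed=1]  = -2
Scrap = 2·Heat - 1  [with Heat=-2]  = -5

-5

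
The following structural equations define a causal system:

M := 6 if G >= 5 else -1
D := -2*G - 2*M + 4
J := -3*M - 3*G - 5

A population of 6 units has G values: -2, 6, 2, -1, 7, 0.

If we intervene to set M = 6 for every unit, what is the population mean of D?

do(M=6) breaks M's dependence on G. With M=6 fixed, D across the units is -4, -20, -12, -6, -22, -8, mean -12.

-12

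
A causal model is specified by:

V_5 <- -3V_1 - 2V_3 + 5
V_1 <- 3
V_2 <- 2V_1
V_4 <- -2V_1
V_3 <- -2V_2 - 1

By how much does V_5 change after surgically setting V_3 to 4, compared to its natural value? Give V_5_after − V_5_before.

-34

do(V_3=4) replaces the equation V_3 <- -2V_2 - 1 with the constant V_3 = 4.
V_5 = -3V_1 - 2V_3 + 5  [with V_1=3, V_3=4]  = -12
Without intervention: V_2 = 2V_1  [with V_1=3]  = 6; V_3 = -2V_2 - 1  [with V_2=6]  = -13; V_5 = -3V_1 - 2V_3 + 5  [with V_1=3, V_3=-13]  = 22.
Change = -12 − 22 = -34.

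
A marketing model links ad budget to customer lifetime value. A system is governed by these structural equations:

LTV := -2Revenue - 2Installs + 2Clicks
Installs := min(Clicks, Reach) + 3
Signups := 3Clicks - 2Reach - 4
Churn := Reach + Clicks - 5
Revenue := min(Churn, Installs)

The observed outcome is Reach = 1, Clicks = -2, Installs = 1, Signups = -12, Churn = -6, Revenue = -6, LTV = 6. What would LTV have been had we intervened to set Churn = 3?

Under do(Churn=3), the mechanism Churn := Reach + Clicks - 5 is discarded; Churn is fixed at 3.
Installs = min(Clicks, Reach) + 3  [with Clicks=-2, Reach=1]  = 1
Revenue = min(Churn, Installs)  [with Churn=3, Installs=1]  = 1
LTV = -2Revenue - 2Installs + 2Clicks  [with Revenue=1, Installs=1, Clicks=-2]  = -8

-8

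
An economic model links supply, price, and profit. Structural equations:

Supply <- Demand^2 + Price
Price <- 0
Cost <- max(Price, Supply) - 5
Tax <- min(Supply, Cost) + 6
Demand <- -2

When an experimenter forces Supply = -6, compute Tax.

do(Supply=-6) replaces the equation Supply <- Demand^2 + Price with the constant Supply = -6.
Cost = max(Price, Supply) - 5  [with Price=0, Supply=-6]  = -5
Tax = min(Supply, Cost) + 6  [with Supply=-6, Cost=-5]  = 0

0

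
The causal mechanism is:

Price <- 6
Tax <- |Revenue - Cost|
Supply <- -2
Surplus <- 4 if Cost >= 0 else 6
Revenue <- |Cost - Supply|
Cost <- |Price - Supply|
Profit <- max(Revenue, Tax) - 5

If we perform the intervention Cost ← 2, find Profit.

The intervention breaks the incoming arrows to Cost: Cost <- |Price - Supply| no longer applies, and Cost = 2.
Revenue = |Cost - Supply|  [with Cost=2, Supply=-2]  = 4
Tax = |Revenue - Cost|  [with Revenue=4, Cost=2]  = 2
Profit = max(Revenue, Tax) - 5  [with Revenue=4, Tax=2]  = -1

-1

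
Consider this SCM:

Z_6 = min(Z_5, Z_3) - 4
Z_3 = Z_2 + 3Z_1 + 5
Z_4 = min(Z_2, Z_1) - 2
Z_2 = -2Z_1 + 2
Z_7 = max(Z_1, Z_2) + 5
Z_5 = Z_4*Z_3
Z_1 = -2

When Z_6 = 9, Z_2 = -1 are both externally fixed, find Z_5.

The joint intervention fixes Z_6 = 9, Z_2 = -1, removing each variable's own equation.
Z_3 = Z_2 + 3Z_1 + 5  [with Z_2=-1, Z_1=-2]  = -2
Z_4 = min(Z_2, Z_1) - 2  [with Z_2=-1, Z_1=-2]  = -4
Z_5 = Z_4*Z_3  [with Z_4=-4, Z_3=-2]  = 8

8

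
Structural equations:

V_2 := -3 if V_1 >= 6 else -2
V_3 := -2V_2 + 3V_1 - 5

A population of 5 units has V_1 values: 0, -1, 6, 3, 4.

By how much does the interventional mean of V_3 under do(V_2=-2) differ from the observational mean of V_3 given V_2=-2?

2.7

The intervention sets V_2=-2 in all 5 units regardless of V_1. Recomputing V_3 per unit gives -1, -4, 17, 8, 11; average 6.2.
Observing V_2=-2 restricts to units where V_2's equation naturally yields -2: V_1 ∈ {0, -1, 3, 4}. In that subpopulation V_3 = -1, -4, 8, 11, mean 3.5.
Difference = 6.2 − 3.5 = 2.7.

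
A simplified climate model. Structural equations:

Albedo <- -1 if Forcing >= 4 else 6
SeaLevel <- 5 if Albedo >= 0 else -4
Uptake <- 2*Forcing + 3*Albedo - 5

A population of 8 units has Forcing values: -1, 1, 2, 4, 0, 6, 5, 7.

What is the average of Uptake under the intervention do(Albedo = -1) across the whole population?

Every unit gets Albedo=-1 under the intervention. Uptake values become -10, -6, -4, 0, -8, 4, 2, 6; E[Uptake|do(Albedo=-1)] = -2.

-2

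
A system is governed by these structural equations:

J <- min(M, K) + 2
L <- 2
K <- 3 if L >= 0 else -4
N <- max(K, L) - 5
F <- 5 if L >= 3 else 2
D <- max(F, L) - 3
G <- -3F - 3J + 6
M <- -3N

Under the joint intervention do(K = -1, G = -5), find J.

1

Setting K = -1, G = -5 by intervention discards those variables' equations.
N = max(K, L) - 5  [with K=-1, L=2]  = -3
M = -3N  [with N=-3]  = 9
J = min(M, K) + 2  [with M=9, K=-1]  = 1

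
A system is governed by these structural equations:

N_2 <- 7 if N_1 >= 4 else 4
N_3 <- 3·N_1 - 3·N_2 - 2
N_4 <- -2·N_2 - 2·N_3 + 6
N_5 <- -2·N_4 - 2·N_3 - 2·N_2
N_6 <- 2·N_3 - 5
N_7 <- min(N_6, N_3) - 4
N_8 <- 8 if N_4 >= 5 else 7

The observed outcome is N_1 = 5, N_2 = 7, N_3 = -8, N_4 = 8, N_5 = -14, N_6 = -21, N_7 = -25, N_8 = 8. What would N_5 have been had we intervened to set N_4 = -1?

4

Intervening sets N_4 = -1 and removes its equation (N_4 <- -2·N_2 - 2·N_3 + 6).
N_2 = 7 if N_1 >= 4 else 4  [with N_1=5]  = 7
N_3 = 3·N_1 - 3·N_2 - 2  [with N_1=5, N_2=7]  = -8
N_5 = -2·N_4 - 2·N_3 - 2·N_2  [with N_4=-1, N_3=-8, N_2=7]  = 4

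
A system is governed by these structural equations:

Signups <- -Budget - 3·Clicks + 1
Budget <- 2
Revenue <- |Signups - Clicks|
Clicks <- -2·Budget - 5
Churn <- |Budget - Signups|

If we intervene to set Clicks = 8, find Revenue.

33

do(Clicks=8) replaces the equation Clicks <- -2·Budget - 5 with the constant Clicks = 8.
Signups = -Budget - 3·Clicks + 1  [with Budget=2, Clicks=8]  = -25
Revenue = |Signups - Clicks|  [with Signups=-25, Clicks=8]  = 33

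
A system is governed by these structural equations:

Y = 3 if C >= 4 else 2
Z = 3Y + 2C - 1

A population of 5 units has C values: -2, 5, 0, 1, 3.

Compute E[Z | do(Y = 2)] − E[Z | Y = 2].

1.8

Under do(Y=2), Y's equation is replaced by Y=2 for every unit. Per-unit Z: 1, 15, 5, 7, 11. Mean = 7.8.
E[Z|Y=2] averages over only the 4 units with Y=2 (C = -2, 0, 1, 3): Z = 1, 5, 7, 11, mean 6.
Difference = 7.8 − 6 = 1.8.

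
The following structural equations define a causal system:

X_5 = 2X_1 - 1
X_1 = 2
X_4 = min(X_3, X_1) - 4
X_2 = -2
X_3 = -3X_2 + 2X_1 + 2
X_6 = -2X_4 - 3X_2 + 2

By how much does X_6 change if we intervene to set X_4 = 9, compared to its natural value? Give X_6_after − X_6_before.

-22

Under do(X_4=9), the mechanism X_4 = min(X_3, X_1) - 4 is discarded; X_4 is fixed at 9.
X_6 = -2X_4 - 3X_2 + 2  [with X_4=9, X_2=-2]  = -10
Without intervention: X_3 = -3X_2 + 2X_1 + 2  [with X_2=-2, X_1=2]  = 12; X_4 = min(X_3, X_1) - 4  [with X_3=12, X_1=2]  = -2; X_6 = -2X_4 - 3X_2 + 2  [with X_4=-2, X_2=-2]  = 12.
Change = -10 − 12 = -22.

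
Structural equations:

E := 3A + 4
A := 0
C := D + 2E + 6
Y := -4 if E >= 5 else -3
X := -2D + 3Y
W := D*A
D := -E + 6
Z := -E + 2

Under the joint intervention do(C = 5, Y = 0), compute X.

Under do(C = 5, Y = 0), each intervened variable's structural equation is replaced by its fixed value.
E = 3A + 4  [with A=0]  = 4
D = -E + 6  [with E=4]  = 2
X = -2D + 3Y  [with D=2, Y=0]  = -4

-4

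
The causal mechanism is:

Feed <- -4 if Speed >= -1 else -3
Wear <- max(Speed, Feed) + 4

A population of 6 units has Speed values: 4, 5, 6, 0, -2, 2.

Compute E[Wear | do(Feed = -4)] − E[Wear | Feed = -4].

Every unit gets Feed=-4 under the intervention. Wear values become 8, 9, 10, 4, 2, 6; E[Wear|do(Feed=-4)] = 6.5.
Observing Feed=-4 restricts to units where Feed's equation naturally yields -4: Speed ∈ {4, 5, 6, 0, 2}. In that subpopulation Wear = 8, 9, 10, 4, 6, mean 7.4.
Difference = 6.5 − 7.4 = -0.9.

-0.9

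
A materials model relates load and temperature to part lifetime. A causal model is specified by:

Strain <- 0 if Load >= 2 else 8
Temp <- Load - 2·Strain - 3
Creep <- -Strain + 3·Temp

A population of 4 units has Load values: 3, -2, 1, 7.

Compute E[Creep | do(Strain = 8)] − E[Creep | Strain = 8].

Under do(Strain=8), Strain's equation is replaced by Strain=8 for every unit. Per-unit Creep: -56, -71, -62, -44. Mean = -58.25.
Observing Strain=8 restricts to units where Strain's equation naturally yields 8: Load ∈ {-2, 1}. In that subpopulation Creep = -71, -62, mean -66.5.
Difference = -58.25 − (-66.5) = 8.25.

8.25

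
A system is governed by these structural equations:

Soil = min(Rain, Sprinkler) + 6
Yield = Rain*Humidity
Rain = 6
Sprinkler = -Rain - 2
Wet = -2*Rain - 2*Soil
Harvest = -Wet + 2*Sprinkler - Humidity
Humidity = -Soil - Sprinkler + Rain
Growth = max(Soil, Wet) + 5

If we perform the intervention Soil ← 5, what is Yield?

The intervention breaks the incoming arrows to Soil: Soil = min(Rain, Sprinkler) + 6 no longer applies, and Soil = 5.
Sprinkler = -Rain - 2  [with Rain=6]  = -8
Humidity = -Soil - Sprinkler + Rain  [with Soil=5, Sprinkler=-8, Rain=6]  = 9
Yield = Rain*Humidity  [with Rain=6, Humidity=9]  = 54

54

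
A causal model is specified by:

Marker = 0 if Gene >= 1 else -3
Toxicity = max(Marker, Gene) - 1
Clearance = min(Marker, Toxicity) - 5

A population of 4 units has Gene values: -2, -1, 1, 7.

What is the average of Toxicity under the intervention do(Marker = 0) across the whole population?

1

The intervention sets Marker=0 in all 4 units regardless of Gene. Recomputing Toxicity per unit gives -1, -1, 0, 6; average 1.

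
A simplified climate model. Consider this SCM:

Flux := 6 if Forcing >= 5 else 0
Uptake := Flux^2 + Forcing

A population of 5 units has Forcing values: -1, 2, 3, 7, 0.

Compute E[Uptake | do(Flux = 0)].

2.2

Every unit gets Flux=0 under the intervention. Uptake values become -1, 2, 3, 7, 0; E[Uptake|do(Flux=0)] = 2.2.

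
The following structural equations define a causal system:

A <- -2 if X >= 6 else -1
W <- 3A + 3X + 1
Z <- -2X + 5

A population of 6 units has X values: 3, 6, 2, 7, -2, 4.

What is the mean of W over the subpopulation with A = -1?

Conditioning on A=-1 selects the 4 unit(s) with X ∈ {3, 2, -2, 4}. Their W values: 7, 4, -8, 10. Mean = 3.25.

3.25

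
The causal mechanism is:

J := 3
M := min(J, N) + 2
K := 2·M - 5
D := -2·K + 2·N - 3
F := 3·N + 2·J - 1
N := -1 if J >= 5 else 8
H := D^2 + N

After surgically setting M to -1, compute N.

8

Under do(M=-1), the mechanism M := min(J, N) + 2 is discarded; M is fixed at -1.
Since N is not a descendant of the intervened variable, it is unaffected.
N = -1 if J >= 5 else 8  [with J=3]  = 8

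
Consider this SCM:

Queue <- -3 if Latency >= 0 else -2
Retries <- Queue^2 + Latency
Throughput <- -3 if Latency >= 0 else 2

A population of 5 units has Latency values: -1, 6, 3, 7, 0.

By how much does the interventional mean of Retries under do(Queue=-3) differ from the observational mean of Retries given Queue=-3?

do(Queue=-3) breaks Queue's dependence on Latency. With Queue=-3 fixed, Retries across the units is 8, 15, 12, 16, 9, mean 12.
Conditioning on Queue=-3 selects the 4 unit(s) with Latency ∈ {6, 3, 7, 0}. Their Retries values: 15, 12, 16, 9. Mean = 13.
Difference = 12 − 13 = -1.

-1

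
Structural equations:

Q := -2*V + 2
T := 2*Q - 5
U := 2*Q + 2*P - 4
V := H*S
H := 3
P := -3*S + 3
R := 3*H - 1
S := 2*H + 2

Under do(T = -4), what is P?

-21

The intervention breaks the incoming arrows to T: T := 2*Q - 5 no longer applies, and T = -4.
Since P is not a descendant of the intervened variable, it is unaffected.
S = 2*H + 2  [with H=3]  = 8
P = -3*S + 3  [with S=8]  = -21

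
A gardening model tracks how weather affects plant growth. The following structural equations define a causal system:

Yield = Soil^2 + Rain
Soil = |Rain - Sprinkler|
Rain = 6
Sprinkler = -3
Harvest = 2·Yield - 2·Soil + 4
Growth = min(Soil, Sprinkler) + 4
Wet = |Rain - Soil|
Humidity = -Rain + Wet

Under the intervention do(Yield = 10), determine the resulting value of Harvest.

6

do(Yield=10) replaces the equation Yield = Soil^2 + Rain with the constant Yield = 10.
Soil = |Rain - Sprinkler|  [with Rain=6, Sprinkler=-3]  = 9
Harvest = 2·Yield - 2·Soil + 4  [with Yield=10, Soil=9]  = 6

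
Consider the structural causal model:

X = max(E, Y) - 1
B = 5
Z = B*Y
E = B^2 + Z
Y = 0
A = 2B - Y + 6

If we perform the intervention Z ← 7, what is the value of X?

The intervention breaks the incoming arrows to Z: Z = B*Y no longer applies, and Z = 7.
E = B^2 + Z  [with B=5, Z=7]  = 32
X = max(E, Y) - 1  [with E=32, Y=0]  = 31

31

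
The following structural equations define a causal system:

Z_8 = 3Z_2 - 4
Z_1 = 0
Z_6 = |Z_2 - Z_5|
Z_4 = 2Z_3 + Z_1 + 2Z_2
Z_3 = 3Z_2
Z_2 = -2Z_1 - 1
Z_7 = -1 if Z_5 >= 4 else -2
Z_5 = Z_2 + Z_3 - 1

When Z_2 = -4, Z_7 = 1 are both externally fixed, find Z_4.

-32

Under do(Z_2 = -4, Z_7 = 1), each intervened variable's structural equation is replaced by its fixed value.
Z_3 = 3Z_2  [with Z_2=-4]  = -12
Z_4 = 2Z_3 + Z_1 + 2Z_2  [with Z_3=-12, Z_1=0, Z_2=-4]  = -32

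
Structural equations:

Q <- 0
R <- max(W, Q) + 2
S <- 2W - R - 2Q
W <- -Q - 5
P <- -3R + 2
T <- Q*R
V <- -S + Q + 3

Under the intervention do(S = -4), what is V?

The intervention breaks the incoming arrows to S: S <- 2W - R - 2Q no longer applies, and S = -4.
V = -S + Q + 3  [with S=-4, Q=0]  = 7

7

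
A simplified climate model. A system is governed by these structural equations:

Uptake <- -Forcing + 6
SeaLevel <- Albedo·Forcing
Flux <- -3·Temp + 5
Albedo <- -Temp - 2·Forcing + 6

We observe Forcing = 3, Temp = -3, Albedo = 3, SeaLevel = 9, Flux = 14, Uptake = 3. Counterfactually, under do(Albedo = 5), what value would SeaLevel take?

The intervention breaks the incoming arrows to Albedo: Albedo <- -Temp - 2·Forcing + 6 no longer applies, and Albedo = 5.
SeaLevel = Albedo·Forcing  [with Albedo=5, Forcing=3]  = 15

15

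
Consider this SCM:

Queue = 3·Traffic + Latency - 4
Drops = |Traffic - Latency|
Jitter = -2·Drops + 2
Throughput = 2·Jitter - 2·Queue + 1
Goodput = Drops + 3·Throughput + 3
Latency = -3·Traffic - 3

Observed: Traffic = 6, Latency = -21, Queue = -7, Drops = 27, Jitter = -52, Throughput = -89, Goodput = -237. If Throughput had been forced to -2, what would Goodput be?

Intervening sets Throughput = -2 and removes its equation (Throughput = 2·Jitter - 2·Queue + 1).
Latency = -3·Traffic - 3  [with Traffic=6]  = -21
Drops = |Traffic - Latency|  [with Traffic=6, Latency=-21]  = 27
Goodput = Drops + 3·Throughput + 3  [with Drops=27, Throughput=-2]  = 24

24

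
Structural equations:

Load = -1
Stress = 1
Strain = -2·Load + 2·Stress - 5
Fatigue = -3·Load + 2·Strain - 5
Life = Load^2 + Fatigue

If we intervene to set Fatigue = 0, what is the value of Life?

1

Intervening sets Fatigue = 0 and removes its equation (Fatigue = -3·Load + 2·Strain - 5).
Life = Load^2 + Fatigue  [with Load=-1, Fatigue=0]  = 1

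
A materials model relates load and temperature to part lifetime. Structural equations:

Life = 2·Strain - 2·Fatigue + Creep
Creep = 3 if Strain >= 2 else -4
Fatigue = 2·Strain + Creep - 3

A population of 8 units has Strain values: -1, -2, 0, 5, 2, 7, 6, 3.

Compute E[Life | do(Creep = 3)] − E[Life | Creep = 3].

do(Creep=3) breaks Creep's dependence on Strain. With Creep=3 fixed, Life across the units is 5, 7, 3, -7, -1, -11, -9, -3, mean -2.
E[Life|Creep=3] averages over only the 5 units with Creep=3 (Strain = 5, 2, 7, 6, 3): Life = -7, -1, -11, -9, -3, mean -6.2.
Difference = -2 − (-6.2) = 4.2.

4.2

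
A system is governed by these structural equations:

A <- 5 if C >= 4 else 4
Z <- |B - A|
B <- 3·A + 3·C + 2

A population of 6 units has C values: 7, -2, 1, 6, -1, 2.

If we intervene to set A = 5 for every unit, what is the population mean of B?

23.5

The intervention sets A=5 in all 6 units regardless of C. Recomputing B per unit gives 38, 11, 20, 35, 14, 23; average 23.5.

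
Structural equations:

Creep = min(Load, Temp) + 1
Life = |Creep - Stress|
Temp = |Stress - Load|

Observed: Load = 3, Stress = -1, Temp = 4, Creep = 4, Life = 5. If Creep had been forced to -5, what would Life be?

Intervening sets Creep = -5 and removes its equation (Creep = min(Load, Temp) + 1).
Life = |Creep - Stress|  [with Creep=-5, Stress=-1]  = 4

4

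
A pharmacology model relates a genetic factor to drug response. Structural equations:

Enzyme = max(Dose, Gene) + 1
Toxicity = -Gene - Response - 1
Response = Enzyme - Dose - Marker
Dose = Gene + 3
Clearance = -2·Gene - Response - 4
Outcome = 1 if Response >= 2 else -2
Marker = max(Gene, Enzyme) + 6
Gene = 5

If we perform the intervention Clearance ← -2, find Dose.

8

Under do(Clearance=-2), the mechanism Clearance = -2·Gene - Response - 4 is discarded; Clearance is fixed at -2.
Dose is not downstream of the intervention, so its value is determined by the original equations.
Dose = Gene + 3  [with Gene=5]  = 8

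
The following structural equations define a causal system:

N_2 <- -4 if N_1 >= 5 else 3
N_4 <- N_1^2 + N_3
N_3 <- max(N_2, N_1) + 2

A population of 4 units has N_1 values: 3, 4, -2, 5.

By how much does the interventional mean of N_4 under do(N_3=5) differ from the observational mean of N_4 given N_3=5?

7

do(N_3=5) breaks N_3's dependence on N_1. With N_3=5 fixed, N_4 across the units is 14, 21, 9, 30, mean 18.5.
E[N_4|N_3=5] averages over only the 2 units with N_3=5 (N_1 = 3, -2): N_4 = 14, 9, mean 11.5.
Difference = 18.5 − 11.5 = 7.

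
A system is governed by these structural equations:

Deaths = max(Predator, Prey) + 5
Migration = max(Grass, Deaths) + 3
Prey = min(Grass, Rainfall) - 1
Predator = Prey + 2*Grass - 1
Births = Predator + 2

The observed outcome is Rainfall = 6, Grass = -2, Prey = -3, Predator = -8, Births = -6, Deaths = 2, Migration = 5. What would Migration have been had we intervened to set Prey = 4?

12

The intervention breaks the incoming arrows to Prey: Prey = min(Grass, Rainfall) - 1 no longer applies, and Prey = 4.
Predator = Prey + 2*Grass - 1  [with Prey=4, Grass=-2]  = -1
Deaths = max(Predator, Prey) + 5  [with Predator=-1, Prey=4]  = 9
Migration = max(Grass, Deaths) + 3  [with Grass=-2, Deaths=9]  = 12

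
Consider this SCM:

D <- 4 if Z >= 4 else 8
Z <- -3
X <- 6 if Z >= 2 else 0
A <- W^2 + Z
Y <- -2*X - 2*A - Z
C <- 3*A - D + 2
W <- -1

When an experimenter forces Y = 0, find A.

Intervening sets Y = 0 and removes its equation (Y <- -2*X - 2*A - Z).
A is not downstream of the intervention, so its value is determined by the original equations.
A = W^2 + Z  [with W=-1, Z=-3]  = -2

-2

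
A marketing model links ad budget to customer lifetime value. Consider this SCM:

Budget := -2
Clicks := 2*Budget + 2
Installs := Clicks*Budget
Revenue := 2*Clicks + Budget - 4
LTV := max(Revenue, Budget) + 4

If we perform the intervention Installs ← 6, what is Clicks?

-2

Under do(Installs=6), the mechanism Installs := Clicks*Budget is discarded; Installs is fixed at 6.
Since Clicks is not a descendant of the intervened variable, it is unaffected.
Clicks = 2*Budget + 2  [with Budget=-2]  = -2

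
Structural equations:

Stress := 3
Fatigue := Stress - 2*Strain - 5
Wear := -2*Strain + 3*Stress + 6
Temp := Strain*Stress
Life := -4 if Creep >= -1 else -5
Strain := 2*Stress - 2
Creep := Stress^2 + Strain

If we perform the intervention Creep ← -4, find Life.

The intervention breaks the incoming arrows to Creep: Creep := Stress^2 + Strain no longer applies, and Creep = -4.
Life = -4 if Creep >= -1 else -5  [with Creep=-4]  = -5

-5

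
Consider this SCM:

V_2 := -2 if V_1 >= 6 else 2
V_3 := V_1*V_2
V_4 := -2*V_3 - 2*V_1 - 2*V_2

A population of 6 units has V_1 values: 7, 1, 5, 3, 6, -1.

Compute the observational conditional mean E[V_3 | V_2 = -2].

-13

E[V_3|V_2=-2] averages over only the 2 units with V_2=-2 (V_1 = 7, 6): V_3 = -14, -12, mean -13.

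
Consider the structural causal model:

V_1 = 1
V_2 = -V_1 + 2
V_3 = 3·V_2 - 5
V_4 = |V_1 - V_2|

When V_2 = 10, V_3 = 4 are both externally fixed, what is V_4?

Setting V_2 = 10, V_3 = 4 by intervention discards those variables' equations.
V_4 = |V_1 - V_2|  [with V_1=1, V_2=10]  = 9

9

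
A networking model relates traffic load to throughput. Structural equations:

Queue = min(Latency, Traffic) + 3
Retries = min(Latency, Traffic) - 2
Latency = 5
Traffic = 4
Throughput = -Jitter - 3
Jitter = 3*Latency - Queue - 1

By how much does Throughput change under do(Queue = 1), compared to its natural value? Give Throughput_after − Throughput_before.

The intervention breaks the incoming arrows to Queue: Queue = min(Latency, Traffic) + 3 no longer applies, and Queue = 1.
Jitter = 3*Latency - Queue - 1  [with Latency=5, Queue=1]  = 13
Throughput = -Jitter - 3  [with Jitter=13]  = -16
Without intervention: Queue = min(Latency, Traffic) + 3  [with Latency=5, Traffic=4]  = 7; Jitter = 3*Latency - Queue - 1  [with Latency=5, Queue=7]  = 7; Throughput = -Jitter - 3  [with Jitter=7]  = -10.
Change = -16 − (-10) = -6.

-6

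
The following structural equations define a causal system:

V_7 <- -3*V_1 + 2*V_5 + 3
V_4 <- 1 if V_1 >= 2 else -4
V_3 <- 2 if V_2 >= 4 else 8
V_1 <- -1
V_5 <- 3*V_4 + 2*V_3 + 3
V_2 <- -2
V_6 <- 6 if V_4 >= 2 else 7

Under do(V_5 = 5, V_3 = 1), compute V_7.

The joint intervention fixes V_5 = 5, V_3 = 1, removing each variable's own equation.
V_7 = -3*V_1 + 2*V_5 + 3  [with V_1=-1, V_5=5]  = 16

16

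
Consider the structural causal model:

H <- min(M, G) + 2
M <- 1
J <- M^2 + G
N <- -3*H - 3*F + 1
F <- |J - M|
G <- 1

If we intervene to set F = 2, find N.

-14

The intervention breaks the incoming arrows to F: F <- |J - M| no longer applies, and F = 2.
H = min(M, G) + 2  [with M=1, G=1]  = 3
N = -3*H - 3*F + 1  [with H=3, F=2]  = -14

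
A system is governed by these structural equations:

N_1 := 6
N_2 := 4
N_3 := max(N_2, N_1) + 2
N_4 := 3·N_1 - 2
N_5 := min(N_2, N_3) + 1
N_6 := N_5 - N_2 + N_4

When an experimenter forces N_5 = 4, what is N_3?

8

do(N_5=4) replaces the equation N_5 := min(N_2, N_3) + 1 with the constant N_5 = 4.
N_3 is not downstream of the intervention, so its value is determined by the original equations.
N_3 = max(N_2, N_1) + 2  [with N_2=4, N_1=6]  = 8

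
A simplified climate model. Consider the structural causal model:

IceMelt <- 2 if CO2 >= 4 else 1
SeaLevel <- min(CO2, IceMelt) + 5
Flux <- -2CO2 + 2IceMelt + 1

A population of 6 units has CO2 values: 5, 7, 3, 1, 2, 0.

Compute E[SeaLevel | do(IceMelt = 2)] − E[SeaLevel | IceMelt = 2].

-0.5

Under do(IceMelt=2), IceMelt's equation is replaced by IceMelt=2 for every unit. Per-unit SeaLevel: 7, 7, 7, 6, 7, 5. Mean = 6.5.
Observing IceMelt=2 restricts to units where IceMelt's equation naturally yields 2: CO2 ∈ {5, 7}. In that subpopulation SeaLevel = 7, 7, mean 7.
Difference = 6.5 − 7 = -0.5.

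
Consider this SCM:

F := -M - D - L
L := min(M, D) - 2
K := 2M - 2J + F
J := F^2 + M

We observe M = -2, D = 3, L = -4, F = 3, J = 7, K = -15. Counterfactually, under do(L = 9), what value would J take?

do(L=9) replaces the equation L := min(M, D) - 2 with the constant L = 9.
F = -M - D - L  [with M=-2, D=3, L=9]  = -10
J = F^2 + M  [with F=-10, M=-2]  = 98

98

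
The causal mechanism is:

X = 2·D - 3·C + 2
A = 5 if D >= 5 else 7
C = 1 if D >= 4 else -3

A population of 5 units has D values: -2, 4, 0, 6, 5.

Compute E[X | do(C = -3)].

16.2

do(C=-3) breaks C's dependence on D. With C=-3 fixed, X across the units is 7, 19, 11, 23, 21, mean 16.2.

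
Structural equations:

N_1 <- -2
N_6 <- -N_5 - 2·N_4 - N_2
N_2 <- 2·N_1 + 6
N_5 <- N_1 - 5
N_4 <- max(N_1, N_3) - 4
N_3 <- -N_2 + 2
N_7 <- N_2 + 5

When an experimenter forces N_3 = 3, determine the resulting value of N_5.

-7

do(N_3=3) replaces the equation N_3 <- -N_2 + 2 with the constant N_3 = 3.
N_5 is not downstream of the intervention, so its value is determined by the original equations.
N_5 = N_1 - 5  [with N_1=-2]  = -7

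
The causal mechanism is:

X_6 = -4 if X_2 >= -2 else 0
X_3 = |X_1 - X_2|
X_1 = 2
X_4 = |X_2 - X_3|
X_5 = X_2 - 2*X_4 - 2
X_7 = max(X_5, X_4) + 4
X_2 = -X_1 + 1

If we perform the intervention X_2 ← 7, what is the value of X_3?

5

The intervention breaks the incoming arrows to X_2: X_2 = -X_1 + 1 no longer applies, and X_2 = 7.
X_3 = |X_1 - X_2|  [with X_1=2, X_2=7]  = 5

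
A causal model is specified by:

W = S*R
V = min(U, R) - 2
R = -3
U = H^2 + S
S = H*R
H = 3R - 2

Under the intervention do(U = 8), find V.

-5

Intervening sets U = 8 and removes its equation (U = H^2 + S).
V = min(U, R) - 2  [with U=8, R=-3]  = -5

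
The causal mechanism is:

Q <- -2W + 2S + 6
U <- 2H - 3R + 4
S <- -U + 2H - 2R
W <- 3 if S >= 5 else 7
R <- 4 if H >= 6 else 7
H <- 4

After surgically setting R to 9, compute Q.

10

Under do(R=9), the mechanism R <- 4 if H >= 6 else 7 is discarded; R is fixed at 9.
U = 2H - 3R + 4  [with H=4, R=9]  = -15
S = -U + 2H - 2R  [with U=-15, H=4, R=9]  = 5
W = 3 if S >= 5 else 7  [with S=5]  = 3
Q = -2W + 2S + 6  [with W=3, S=5]  = 10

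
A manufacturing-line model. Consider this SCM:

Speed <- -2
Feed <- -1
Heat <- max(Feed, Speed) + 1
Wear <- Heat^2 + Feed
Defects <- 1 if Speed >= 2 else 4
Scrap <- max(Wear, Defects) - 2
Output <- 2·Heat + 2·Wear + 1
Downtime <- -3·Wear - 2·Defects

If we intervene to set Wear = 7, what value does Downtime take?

-29

do(Wear=7) replaces the equation Wear <- Heat^2 + Feed with the constant Wear = 7.
Defects = 1 if Speed >= 2 else 4  [with Speed=-2]  = 4
Downtime = -3·Wear - 2·Defects  [with Wear=7, Defects=4]  = -29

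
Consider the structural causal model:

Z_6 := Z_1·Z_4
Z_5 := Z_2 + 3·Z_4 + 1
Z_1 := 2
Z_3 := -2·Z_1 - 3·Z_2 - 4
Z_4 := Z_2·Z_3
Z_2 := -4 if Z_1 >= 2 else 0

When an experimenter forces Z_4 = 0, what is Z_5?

Intervening sets Z_4 = 0 and removes its equation (Z_4 := Z_2·Z_3).
Z_2 = -4 if Z_1 >= 2 else 0  [with Z_1=2]  = -4
Z_5 = Z_2 + 3·Z_4 + 1  [with Z_2=-4, Z_4=0]  = -3

-3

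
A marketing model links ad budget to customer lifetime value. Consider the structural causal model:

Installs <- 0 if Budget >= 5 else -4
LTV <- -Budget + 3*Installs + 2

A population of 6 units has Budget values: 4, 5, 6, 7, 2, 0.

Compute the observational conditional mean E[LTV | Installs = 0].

E[LTV|Installs=0] averages over only the 3 units with Installs=0 (Budget = 5, 6, 7): LTV = -3, -4, -5, mean -4.

-4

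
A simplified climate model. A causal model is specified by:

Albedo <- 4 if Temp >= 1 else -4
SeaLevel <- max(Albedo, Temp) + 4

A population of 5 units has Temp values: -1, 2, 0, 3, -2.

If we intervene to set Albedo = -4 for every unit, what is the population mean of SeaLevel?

4.4

Every unit gets Albedo=-4 under the intervention. SeaLevel values become 3, 6, 4, 7, 2; E[SeaLevel|do(Albedo=-4)] = 4.4.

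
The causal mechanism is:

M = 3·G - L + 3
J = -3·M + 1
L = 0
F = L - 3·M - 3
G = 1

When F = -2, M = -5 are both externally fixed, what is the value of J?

16

The joint intervention fixes F = -2, M = -5, removing each variable's own equation.
J = -3·M + 1  [with M=-5]  = 16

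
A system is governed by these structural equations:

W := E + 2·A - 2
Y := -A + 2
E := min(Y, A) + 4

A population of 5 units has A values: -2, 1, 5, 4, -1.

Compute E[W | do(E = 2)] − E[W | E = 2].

0.8

do(E=2) breaks E's dependence on A. With E=2 fixed, W across the units is -4, 2, 10, 8, -2, mean 2.8.
E[W|E=2] averages over only the 2 units with E=2 (A = -2, 4): W = -4, 8, mean 2.
Difference = 2.8 − 2 = 0.8.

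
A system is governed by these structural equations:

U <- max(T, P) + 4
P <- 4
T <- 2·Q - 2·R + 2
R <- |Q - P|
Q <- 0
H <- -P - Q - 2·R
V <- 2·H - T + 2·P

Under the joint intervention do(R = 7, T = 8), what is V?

-36

Under do(R = 7, T = 8), each intervened variable's structural equation is replaced by its fixed value.
H = -P - Q - 2·R  [with P=4, Q=0, R=7]  = -18
V = 2·H - T + 2·P  [with H=-18, T=8, P=4]  = -36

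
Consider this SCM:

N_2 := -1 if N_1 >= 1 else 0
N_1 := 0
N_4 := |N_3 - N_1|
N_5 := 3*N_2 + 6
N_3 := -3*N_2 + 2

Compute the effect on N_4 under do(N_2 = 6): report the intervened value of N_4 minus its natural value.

14

Under do(N_2=6), the mechanism N_2 := -1 if N_1 >= 1 else 0 is discarded; N_2 is fixed at 6.
N_3 = -3*N_2 + 2  [with N_2=6]  = -16
N_4 = |N_3 - N_1|  [with N_3=-16, N_1=0]  = 16
Without intervention: N_2 = -1 if N_1 >= 1 else 0  [with N_1=0]  = 0; N_3 = -3*N_2 + 2  [with N_2=0]  = 2; N_4 = |N_3 - N_1|  [with N_3=2, N_1=0]  = 2.
Change = 16 − 2 = 14.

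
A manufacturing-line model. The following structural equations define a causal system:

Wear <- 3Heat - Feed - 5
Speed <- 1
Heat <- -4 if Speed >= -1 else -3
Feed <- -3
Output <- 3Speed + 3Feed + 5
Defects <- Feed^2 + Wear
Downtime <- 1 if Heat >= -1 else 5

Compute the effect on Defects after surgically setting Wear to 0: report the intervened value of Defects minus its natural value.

Intervening sets Wear = 0 and removes its equation (Wear <- 3Heat - Feed - 5).
Defects = Feed^2 + Wear  [with Feed=-3, Wear=0]  = 9
Without intervention: Heat = -4 if Speed >= -1 else -3  [with Speed=1]  = -4; Wear = 3Heat - Feed - 5  [with Heat=-4, Feed=-3]  = -14; Defects = Feed^2 + Wear  [with Feed=-3, Wear=-14]  = -5.
Change = 9 − (-5) = 14.

14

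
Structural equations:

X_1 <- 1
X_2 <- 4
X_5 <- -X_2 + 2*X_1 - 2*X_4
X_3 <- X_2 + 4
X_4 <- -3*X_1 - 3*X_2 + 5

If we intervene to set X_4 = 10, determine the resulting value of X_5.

-22

Intervening sets X_4 = 10 and removes its equation (X_4 <- -3*X_1 - 3*X_2 + 5).
X_5 = -X_2 + 2*X_1 - 2*X_4  [with X_2=4, X_1=1, X_4=10]  = -22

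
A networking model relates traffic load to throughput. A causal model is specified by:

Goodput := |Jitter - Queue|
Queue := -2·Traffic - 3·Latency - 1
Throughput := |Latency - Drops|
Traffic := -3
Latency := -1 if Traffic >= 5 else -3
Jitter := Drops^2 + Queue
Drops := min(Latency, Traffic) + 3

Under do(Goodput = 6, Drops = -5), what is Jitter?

39

Under do(Goodput = 6, Drops = -5), each intervened variable's structural equation is replaced by its fixed value.
Latency = -1 if Traffic >= 5 else -3  [with Traffic=-3]  = -3
Queue = -2·Traffic - 3·Latency - 1  [with Traffic=-3, Latency=-3]  = 14
Jitter = Drops^2 + Queue  [with Drops=-5, Queue=14]  = 39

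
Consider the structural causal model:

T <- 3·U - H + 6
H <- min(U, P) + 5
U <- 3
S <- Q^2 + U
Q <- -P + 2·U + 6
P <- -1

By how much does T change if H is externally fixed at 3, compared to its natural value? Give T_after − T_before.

Intervening sets H = 3 and removes its equation (H <- min(U, P) + 5).
T = 3·U - H + 6  [with U=3, H=3]  = 12
Without intervention: H = min(U, P) + 5  [with U=3, P=-1]  = 4; T = 3·U - H + 6  [with U=3, H=4]  = 11.
Change = 12 − 11 = 1.

1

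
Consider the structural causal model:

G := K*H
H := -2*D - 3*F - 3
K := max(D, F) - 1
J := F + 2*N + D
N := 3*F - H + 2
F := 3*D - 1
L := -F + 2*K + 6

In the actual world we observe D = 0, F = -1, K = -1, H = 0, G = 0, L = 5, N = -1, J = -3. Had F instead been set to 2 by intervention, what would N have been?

Under do(F=2), the mechanism F := 3*D - 1 is discarded; F is fixed at 2.
H = -2*D - 3*F - 3  [with D=0, F=2]  = -9
N = 3*F - H + 2  [with F=2, H=-9]  = 17

17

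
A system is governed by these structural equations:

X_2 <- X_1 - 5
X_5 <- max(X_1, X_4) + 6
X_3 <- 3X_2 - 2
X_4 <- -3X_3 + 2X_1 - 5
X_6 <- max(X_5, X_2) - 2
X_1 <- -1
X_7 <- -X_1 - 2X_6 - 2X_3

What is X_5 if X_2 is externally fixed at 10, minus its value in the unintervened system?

do(X_2=10) replaces the equation X_2 <- X_1 - 5 with the constant X_2 = 10.
X_3 = 3X_2 - 2  [with X_2=10]  = 28
X_4 = -3X_3 + 2X_1 - 5  [with X_3=28, X_1=-1]  = -91
X_5 = max(X_1, X_4) + 6  [with X_1=-1, X_4=-91]  = 5
Without intervention: X_2 = X_1 - 5  [with X_1=-1]  = -6; X_3 = 3X_2 - 2  [with X_2=-6]  = -20; X_4 = -3X_3 + 2X_1 - 5  [with X_3=-20, X_1=-1]  = 53; X_5 = max(X_1, X_4) + 6  [with X_1=-1, X_4=53]  = 59.
Change = 5 − 59 = -54.

-54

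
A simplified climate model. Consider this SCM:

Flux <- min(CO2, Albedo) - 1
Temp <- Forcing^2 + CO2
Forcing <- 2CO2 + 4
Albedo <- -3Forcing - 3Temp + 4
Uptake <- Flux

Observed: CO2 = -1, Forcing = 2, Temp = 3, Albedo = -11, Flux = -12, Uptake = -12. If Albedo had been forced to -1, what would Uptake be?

Under do(Albedo=-1), the mechanism Albedo <- -3Forcing - 3Temp + 4 is discarded; Albedo is fixed at -1.
Flux = min(CO2, Albedo) - 1  [with CO2=-1, Albedo=-1]  = -2
Uptake = Flux  [with Flux=-2]  = -2

-2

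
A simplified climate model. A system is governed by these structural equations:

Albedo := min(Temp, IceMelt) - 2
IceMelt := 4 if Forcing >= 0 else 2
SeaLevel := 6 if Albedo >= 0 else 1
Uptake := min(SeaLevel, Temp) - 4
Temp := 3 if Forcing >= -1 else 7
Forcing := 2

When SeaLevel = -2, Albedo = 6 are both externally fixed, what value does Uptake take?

-6

Setting SeaLevel = -2, Albedo = 6 by intervention discards those variables' equations.
Temp = 3 if Forcing >= -1 else 7  [with Forcing=2]  = 3
Uptake = min(SeaLevel, Temp) - 4  [with SeaLevel=-2, Temp=3]  = -6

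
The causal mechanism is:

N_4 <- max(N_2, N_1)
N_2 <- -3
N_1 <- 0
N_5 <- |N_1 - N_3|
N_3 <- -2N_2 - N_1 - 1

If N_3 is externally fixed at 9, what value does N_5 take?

9

do(N_3=9) replaces the equation N_3 <- -2N_2 - N_1 - 1 with the constant N_3 = 9.
N_5 = |N_1 - N_3|  [with N_1=0, N_3=9]  = 9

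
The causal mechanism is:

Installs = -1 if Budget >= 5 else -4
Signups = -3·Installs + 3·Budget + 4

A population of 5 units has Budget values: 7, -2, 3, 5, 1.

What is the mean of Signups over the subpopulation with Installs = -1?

25

E[Signups|Installs=-1] averages over only the 2 units with Installs=-1 (Budget = 7, 5): Signups = 28, 22, mean 25.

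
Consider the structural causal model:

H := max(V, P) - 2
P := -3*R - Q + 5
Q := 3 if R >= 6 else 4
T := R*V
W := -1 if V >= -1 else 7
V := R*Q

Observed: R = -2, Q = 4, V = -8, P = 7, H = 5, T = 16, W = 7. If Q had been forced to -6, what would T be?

-24

Under do(Q=-6), the mechanism Q := 3 if R >= 6 else 4 is discarded; Q is fixed at -6.
V = R*Q  [with R=-2, Q=-6]  = 12
T = R*V  [with R=-2, V=12]  = -24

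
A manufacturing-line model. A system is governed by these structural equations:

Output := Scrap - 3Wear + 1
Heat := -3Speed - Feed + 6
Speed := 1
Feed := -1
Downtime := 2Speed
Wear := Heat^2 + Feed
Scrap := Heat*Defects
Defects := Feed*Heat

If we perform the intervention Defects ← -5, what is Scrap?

The intervention breaks the incoming arrows to Defects: Defects := Feed*Heat no longer applies, and Defects = -5.
Heat = -3Speed - Feed + 6  [with Speed=1, Feed=-1]  = 4
Scrap = Heat*Defects  [with Heat=4, Defects=-5]  = -20

-20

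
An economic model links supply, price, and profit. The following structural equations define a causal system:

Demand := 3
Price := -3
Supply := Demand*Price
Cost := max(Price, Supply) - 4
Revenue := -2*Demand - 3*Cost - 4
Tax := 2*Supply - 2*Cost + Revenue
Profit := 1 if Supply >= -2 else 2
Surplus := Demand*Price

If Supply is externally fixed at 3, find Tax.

1

The intervention breaks the incoming arrows to Supply: Supply := Demand*Price no longer applies, and Supply = 3.
Cost = max(Price, Supply) - 4  [with Price=-3, Supply=3]  = -1
Revenue = -2*Demand - 3*Cost - 4  [with Demand=3, Cost=-1]  = -7
Tax = 2*Supply - 2*Cost + Revenue  [with Supply=3, Cost=-1, Revenue=-7]  = 1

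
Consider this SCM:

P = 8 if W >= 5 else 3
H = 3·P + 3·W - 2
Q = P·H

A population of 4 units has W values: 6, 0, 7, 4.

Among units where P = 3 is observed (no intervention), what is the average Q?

Conditioning on P=3 selects the 2 unit(s) with W ∈ {0, 4}. Their Q values: 21, 57. Mean = 39.

39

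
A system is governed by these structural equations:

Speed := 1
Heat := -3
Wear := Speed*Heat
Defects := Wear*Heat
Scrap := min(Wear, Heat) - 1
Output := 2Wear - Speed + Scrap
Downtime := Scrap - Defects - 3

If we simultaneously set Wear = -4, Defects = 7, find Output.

-14

Setting Wear = -4, Defects = 7 by intervention discards those variables' equations.
Scrap = min(Wear, Heat) - 1  [with Wear=-4, Heat=-3]  = -5
Output = 2Wear - Speed + Scrap  [with Wear=-4, Speed=1, Scrap=-5]  = -14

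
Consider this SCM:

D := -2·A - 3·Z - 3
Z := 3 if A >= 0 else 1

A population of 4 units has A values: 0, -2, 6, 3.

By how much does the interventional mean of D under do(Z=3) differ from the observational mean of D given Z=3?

Every unit gets Z=3 under the intervention. D values become -12, -8, -24, -18; E[D|do(Z=3)] = -15.5.
Observing Z=3 restricts to units where Z's equation naturally yields 3: A ∈ {0, 6, 3}. In that subpopulation D = -12, -24, -18, mean -18.
Difference = -15.5 − (-18) = 2.5.

2.5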